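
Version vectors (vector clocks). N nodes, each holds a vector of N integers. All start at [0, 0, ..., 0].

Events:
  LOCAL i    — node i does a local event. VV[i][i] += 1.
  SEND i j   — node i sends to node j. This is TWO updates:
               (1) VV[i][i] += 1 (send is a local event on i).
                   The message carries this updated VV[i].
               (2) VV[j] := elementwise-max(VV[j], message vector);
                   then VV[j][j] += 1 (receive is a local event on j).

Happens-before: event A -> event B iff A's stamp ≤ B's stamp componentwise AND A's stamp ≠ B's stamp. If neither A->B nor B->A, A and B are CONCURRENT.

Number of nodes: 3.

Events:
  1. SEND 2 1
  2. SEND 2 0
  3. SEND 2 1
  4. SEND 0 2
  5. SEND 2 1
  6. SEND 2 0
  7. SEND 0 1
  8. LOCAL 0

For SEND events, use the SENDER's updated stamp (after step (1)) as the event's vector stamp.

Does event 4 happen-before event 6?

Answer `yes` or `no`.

Initial: VV[0]=[0, 0, 0]
Initial: VV[1]=[0, 0, 0]
Initial: VV[2]=[0, 0, 0]
Event 1: SEND 2->1: VV[2][2]++ -> VV[2]=[0, 0, 1], msg_vec=[0, 0, 1]; VV[1]=max(VV[1],msg_vec) then VV[1][1]++ -> VV[1]=[0, 1, 1]
Event 2: SEND 2->0: VV[2][2]++ -> VV[2]=[0, 0, 2], msg_vec=[0, 0, 2]; VV[0]=max(VV[0],msg_vec) then VV[0][0]++ -> VV[0]=[1, 0, 2]
Event 3: SEND 2->1: VV[2][2]++ -> VV[2]=[0, 0, 3], msg_vec=[0, 0, 3]; VV[1]=max(VV[1],msg_vec) then VV[1][1]++ -> VV[1]=[0, 2, 3]
Event 4: SEND 0->2: VV[0][0]++ -> VV[0]=[2, 0, 2], msg_vec=[2, 0, 2]; VV[2]=max(VV[2],msg_vec) then VV[2][2]++ -> VV[2]=[2, 0, 4]
Event 5: SEND 2->1: VV[2][2]++ -> VV[2]=[2, 0, 5], msg_vec=[2, 0, 5]; VV[1]=max(VV[1],msg_vec) then VV[1][1]++ -> VV[1]=[2, 3, 5]
Event 6: SEND 2->0: VV[2][2]++ -> VV[2]=[2, 0, 6], msg_vec=[2, 0, 6]; VV[0]=max(VV[0],msg_vec) then VV[0][0]++ -> VV[0]=[3, 0, 6]
Event 7: SEND 0->1: VV[0][0]++ -> VV[0]=[4, 0, 6], msg_vec=[4, 0, 6]; VV[1]=max(VV[1],msg_vec) then VV[1][1]++ -> VV[1]=[4, 4, 6]
Event 8: LOCAL 0: VV[0][0]++ -> VV[0]=[5, 0, 6]
Event 4 stamp: [2, 0, 2]
Event 6 stamp: [2, 0, 6]
[2, 0, 2] <= [2, 0, 6]? True. Equal? False. Happens-before: True

Answer: yes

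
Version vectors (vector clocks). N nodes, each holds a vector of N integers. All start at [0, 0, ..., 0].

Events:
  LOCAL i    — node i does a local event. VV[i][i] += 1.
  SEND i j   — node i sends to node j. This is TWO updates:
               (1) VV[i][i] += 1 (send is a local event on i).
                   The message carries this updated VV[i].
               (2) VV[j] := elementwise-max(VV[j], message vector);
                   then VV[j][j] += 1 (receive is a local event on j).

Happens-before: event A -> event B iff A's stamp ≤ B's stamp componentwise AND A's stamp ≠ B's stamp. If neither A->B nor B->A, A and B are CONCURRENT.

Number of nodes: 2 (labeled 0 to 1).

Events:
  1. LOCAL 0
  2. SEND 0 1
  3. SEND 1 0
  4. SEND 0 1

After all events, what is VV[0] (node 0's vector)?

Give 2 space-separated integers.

Initial: VV[0]=[0, 0]
Initial: VV[1]=[0, 0]
Event 1: LOCAL 0: VV[0][0]++ -> VV[0]=[1, 0]
Event 2: SEND 0->1: VV[0][0]++ -> VV[0]=[2, 0], msg_vec=[2, 0]; VV[1]=max(VV[1],msg_vec) then VV[1][1]++ -> VV[1]=[2, 1]
Event 3: SEND 1->0: VV[1][1]++ -> VV[1]=[2, 2], msg_vec=[2, 2]; VV[0]=max(VV[0],msg_vec) then VV[0][0]++ -> VV[0]=[3, 2]
Event 4: SEND 0->1: VV[0][0]++ -> VV[0]=[4, 2], msg_vec=[4, 2]; VV[1]=max(VV[1],msg_vec) then VV[1][1]++ -> VV[1]=[4, 3]
Final vectors: VV[0]=[4, 2]; VV[1]=[4, 3]

Answer: 4 2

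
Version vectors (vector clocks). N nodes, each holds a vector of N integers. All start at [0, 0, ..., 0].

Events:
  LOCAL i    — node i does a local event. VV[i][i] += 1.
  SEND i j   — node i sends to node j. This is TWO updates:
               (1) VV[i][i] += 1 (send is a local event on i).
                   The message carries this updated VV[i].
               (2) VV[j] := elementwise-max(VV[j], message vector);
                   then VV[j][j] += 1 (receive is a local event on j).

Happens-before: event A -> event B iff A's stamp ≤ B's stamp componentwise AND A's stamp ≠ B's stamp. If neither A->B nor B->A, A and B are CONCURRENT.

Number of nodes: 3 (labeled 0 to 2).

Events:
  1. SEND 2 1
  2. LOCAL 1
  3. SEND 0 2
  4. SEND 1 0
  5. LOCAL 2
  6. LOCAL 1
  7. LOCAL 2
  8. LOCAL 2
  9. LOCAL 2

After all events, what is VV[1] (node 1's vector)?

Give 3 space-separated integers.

Initial: VV[0]=[0, 0, 0]
Initial: VV[1]=[0, 0, 0]
Initial: VV[2]=[0, 0, 0]
Event 1: SEND 2->1: VV[2][2]++ -> VV[2]=[0, 0, 1], msg_vec=[0, 0, 1]; VV[1]=max(VV[1],msg_vec) then VV[1][1]++ -> VV[1]=[0, 1, 1]
Event 2: LOCAL 1: VV[1][1]++ -> VV[1]=[0, 2, 1]
Event 3: SEND 0->2: VV[0][0]++ -> VV[0]=[1, 0, 0], msg_vec=[1, 0, 0]; VV[2]=max(VV[2],msg_vec) then VV[2][2]++ -> VV[2]=[1, 0, 2]
Event 4: SEND 1->0: VV[1][1]++ -> VV[1]=[0, 3, 1], msg_vec=[0, 3, 1]; VV[0]=max(VV[0],msg_vec) then VV[0][0]++ -> VV[0]=[2, 3, 1]
Event 5: LOCAL 2: VV[2][2]++ -> VV[2]=[1, 0, 3]
Event 6: LOCAL 1: VV[1][1]++ -> VV[1]=[0, 4, 1]
Event 7: LOCAL 2: VV[2][2]++ -> VV[2]=[1, 0, 4]
Event 8: LOCAL 2: VV[2][2]++ -> VV[2]=[1, 0, 5]
Event 9: LOCAL 2: VV[2][2]++ -> VV[2]=[1, 0, 6]
Final vectors: VV[0]=[2, 3, 1]; VV[1]=[0, 4, 1]; VV[2]=[1, 0, 6]

Answer: 0 4 1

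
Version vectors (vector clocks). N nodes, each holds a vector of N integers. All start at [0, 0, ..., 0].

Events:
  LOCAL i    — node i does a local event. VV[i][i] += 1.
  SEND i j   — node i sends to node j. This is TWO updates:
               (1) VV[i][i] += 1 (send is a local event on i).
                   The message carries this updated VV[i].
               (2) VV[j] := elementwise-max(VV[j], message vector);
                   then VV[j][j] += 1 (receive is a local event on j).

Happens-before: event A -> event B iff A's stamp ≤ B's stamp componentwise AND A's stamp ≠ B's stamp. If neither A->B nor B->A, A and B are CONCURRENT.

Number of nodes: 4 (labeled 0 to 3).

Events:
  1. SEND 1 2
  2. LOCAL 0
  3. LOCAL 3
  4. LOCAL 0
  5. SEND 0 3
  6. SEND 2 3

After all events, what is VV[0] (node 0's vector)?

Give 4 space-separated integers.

Answer: 3 0 0 0

Derivation:
Initial: VV[0]=[0, 0, 0, 0]
Initial: VV[1]=[0, 0, 0, 0]
Initial: VV[2]=[0, 0, 0, 0]
Initial: VV[3]=[0, 0, 0, 0]
Event 1: SEND 1->2: VV[1][1]++ -> VV[1]=[0, 1, 0, 0], msg_vec=[0, 1, 0, 0]; VV[2]=max(VV[2],msg_vec) then VV[2][2]++ -> VV[2]=[0, 1, 1, 0]
Event 2: LOCAL 0: VV[0][0]++ -> VV[0]=[1, 0, 0, 0]
Event 3: LOCAL 3: VV[3][3]++ -> VV[3]=[0, 0, 0, 1]
Event 4: LOCAL 0: VV[0][0]++ -> VV[0]=[2, 0, 0, 0]
Event 5: SEND 0->3: VV[0][0]++ -> VV[0]=[3, 0, 0, 0], msg_vec=[3, 0, 0, 0]; VV[3]=max(VV[3],msg_vec) then VV[3][3]++ -> VV[3]=[3, 0, 0, 2]
Event 6: SEND 2->3: VV[2][2]++ -> VV[2]=[0, 1, 2, 0], msg_vec=[0, 1, 2, 0]; VV[3]=max(VV[3],msg_vec) then VV[3][3]++ -> VV[3]=[3, 1, 2, 3]
Final vectors: VV[0]=[3, 0, 0, 0]; VV[1]=[0, 1, 0, 0]; VV[2]=[0, 1, 2, 0]; VV[3]=[3, 1, 2, 3]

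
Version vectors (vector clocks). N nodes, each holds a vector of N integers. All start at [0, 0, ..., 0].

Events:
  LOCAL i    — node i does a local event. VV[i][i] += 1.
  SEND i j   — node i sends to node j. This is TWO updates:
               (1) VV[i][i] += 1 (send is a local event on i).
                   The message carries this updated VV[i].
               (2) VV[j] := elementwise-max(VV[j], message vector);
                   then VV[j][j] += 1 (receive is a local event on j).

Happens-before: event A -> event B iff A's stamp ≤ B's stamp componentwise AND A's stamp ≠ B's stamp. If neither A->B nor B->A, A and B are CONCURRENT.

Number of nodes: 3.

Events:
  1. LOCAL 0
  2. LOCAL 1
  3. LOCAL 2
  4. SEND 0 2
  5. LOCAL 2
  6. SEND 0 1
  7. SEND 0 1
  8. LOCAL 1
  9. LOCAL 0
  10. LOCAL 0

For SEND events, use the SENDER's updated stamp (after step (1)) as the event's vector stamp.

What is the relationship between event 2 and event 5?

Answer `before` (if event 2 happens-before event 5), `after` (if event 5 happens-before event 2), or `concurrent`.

Answer: concurrent

Derivation:
Initial: VV[0]=[0, 0, 0]
Initial: VV[1]=[0, 0, 0]
Initial: VV[2]=[0, 0, 0]
Event 1: LOCAL 0: VV[0][0]++ -> VV[0]=[1, 0, 0]
Event 2: LOCAL 1: VV[1][1]++ -> VV[1]=[0, 1, 0]
Event 3: LOCAL 2: VV[2][2]++ -> VV[2]=[0, 0, 1]
Event 4: SEND 0->2: VV[0][0]++ -> VV[0]=[2, 0, 0], msg_vec=[2, 0, 0]; VV[2]=max(VV[2],msg_vec) then VV[2][2]++ -> VV[2]=[2, 0, 2]
Event 5: LOCAL 2: VV[2][2]++ -> VV[2]=[2, 0, 3]
Event 6: SEND 0->1: VV[0][0]++ -> VV[0]=[3, 0, 0], msg_vec=[3, 0, 0]; VV[1]=max(VV[1],msg_vec) then VV[1][1]++ -> VV[1]=[3, 2, 0]
Event 7: SEND 0->1: VV[0][0]++ -> VV[0]=[4, 0, 0], msg_vec=[4, 0, 0]; VV[1]=max(VV[1],msg_vec) then VV[1][1]++ -> VV[1]=[4, 3, 0]
Event 8: LOCAL 1: VV[1][1]++ -> VV[1]=[4, 4, 0]
Event 9: LOCAL 0: VV[0][0]++ -> VV[0]=[5, 0, 0]
Event 10: LOCAL 0: VV[0][0]++ -> VV[0]=[6, 0, 0]
Event 2 stamp: [0, 1, 0]
Event 5 stamp: [2, 0, 3]
[0, 1, 0] <= [2, 0, 3]? False
[2, 0, 3] <= [0, 1, 0]? False
Relation: concurrent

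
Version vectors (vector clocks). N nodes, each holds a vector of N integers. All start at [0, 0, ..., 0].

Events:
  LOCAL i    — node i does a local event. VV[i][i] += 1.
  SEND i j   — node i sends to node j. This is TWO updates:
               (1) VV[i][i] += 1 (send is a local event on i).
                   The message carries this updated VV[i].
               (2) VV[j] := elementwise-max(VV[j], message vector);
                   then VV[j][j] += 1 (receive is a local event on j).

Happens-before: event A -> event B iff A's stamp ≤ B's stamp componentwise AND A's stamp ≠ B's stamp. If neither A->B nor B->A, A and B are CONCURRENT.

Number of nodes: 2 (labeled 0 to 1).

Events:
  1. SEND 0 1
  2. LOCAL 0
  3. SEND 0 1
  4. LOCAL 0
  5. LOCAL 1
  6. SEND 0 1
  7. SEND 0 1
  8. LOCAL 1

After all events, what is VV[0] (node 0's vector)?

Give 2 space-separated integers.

Answer: 6 0

Derivation:
Initial: VV[0]=[0, 0]
Initial: VV[1]=[0, 0]
Event 1: SEND 0->1: VV[0][0]++ -> VV[0]=[1, 0], msg_vec=[1, 0]; VV[1]=max(VV[1],msg_vec) then VV[1][1]++ -> VV[1]=[1, 1]
Event 2: LOCAL 0: VV[0][0]++ -> VV[0]=[2, 0]
Event 3: SEND 0->1: VV[0][0]++ -> VV[0]=[3, 0], msg_vec=[3, 0]; VV[1]=max(VV[1],msg_vec) then VV[1][1]++ -> VV[1]=[3, 2]
Event 4: LOCAL 0: VV[0][0]++ -> VV[0]=[4, 0]
Event 5: LOCAL 1: VV[1][1]++ -> VV[1]=[3, 3]
Event 6: SEND 0->1: VV[0][0]++ -> VV[0]=[5, 0], msg_vec=[5, 0]; VV[1]=max(VV[1],msg_vec) then VV[1][1]++ -> VV[1]=[5, 4]
Event 7: SEND 0->1: VV[0][0]++ -> VV[0]=[6, 0], msg_vec=[6, 0]; VV[1]=max(VV[1],msg_vec) then VV[1][1]++ -> VV[1]=[6, 5]
Event 8: LOCAL 1: VV[1][1]++ -> VV[1]=[6, 6]
Final vectors: VV[0]=[6, 0]; VV[1]=[6, 6]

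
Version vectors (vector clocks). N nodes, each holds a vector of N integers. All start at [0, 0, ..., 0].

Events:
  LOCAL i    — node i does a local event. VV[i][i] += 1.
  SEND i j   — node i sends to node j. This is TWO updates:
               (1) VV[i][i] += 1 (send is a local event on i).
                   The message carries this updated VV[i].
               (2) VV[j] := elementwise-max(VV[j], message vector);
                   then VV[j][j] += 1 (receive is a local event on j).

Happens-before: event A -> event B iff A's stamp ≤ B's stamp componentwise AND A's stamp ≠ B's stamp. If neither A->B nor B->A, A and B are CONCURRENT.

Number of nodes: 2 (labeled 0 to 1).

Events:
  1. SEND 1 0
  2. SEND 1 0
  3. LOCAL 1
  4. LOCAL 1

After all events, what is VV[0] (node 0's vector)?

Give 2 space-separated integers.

Initial: VV[0]=[0, 0]
Initial: VV[1]=[0, 0]
Event 1: SEND 1->0: VV[1][1]++ -> VV[1]=[0, 1], msg_vec=[0, 1]; VV[0]=max(VV[0],msg_vec) then VV[0][0]++ -> VV[0]=[1, 1]
Event 2: SEND 1->0: VV[1][1]++ -> VV[1]=[0, 2], msg_vec=[0, 2]; VV[0]=max(VV[0],msg_vec) then VV[0][0]++ -> VV[0]=[2, 2]
Event 3: LOCAL 1: VV[1][1]++ -> VV[1]=[0, 3]
Event 4: LOCAL 1: VV[1][1]++ -> VV[1]=[0, 4]
Final vectors: VV[0]=[2, 2]; VV[1]=[0, 4]

Answer: 2 2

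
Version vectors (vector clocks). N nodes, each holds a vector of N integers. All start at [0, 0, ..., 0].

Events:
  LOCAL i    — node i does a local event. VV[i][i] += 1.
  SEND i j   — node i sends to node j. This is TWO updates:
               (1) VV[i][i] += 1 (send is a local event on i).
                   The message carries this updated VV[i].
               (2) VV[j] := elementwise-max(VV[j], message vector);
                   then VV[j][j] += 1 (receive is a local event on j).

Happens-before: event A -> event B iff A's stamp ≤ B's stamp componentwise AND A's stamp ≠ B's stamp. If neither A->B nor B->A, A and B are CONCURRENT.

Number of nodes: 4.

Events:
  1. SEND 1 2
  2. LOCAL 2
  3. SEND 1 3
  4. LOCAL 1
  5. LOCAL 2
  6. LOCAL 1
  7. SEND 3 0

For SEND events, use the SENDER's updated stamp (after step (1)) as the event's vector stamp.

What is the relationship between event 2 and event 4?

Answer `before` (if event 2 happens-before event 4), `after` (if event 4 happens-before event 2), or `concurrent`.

Initial: VV[0]=[0, 0, 0, 0]
Initial: VV[1]=[0, 0, 0, 0]
Initial: VV[2]=[0, 0, 0, 0]
Initial: VV[3]=[0, 0, 0, 0]
Event 1: SEND 1->2: VV[1][1]++ -> VV[1]=[0, 1, 0, 0], msg_vec=[0, 1, 0, 0]; VV[2]=max(VV[2],msg_vec) then VV[2][2]++ -> VV[2]=[0, 1, 1, 0]
Event 2: LOCAL 2: VV[2][2]++ -> VV[2]=[0, 1, 2, 0]
Event 3: SEND 1->3: VV[1][1]++ -> VV[1]=[0, 2, 0, 0], msg_vec=[0, 2, 0, 0]; VV[3]=max(VV[3],msg_vec) then VV[3][3]++ -> VV[3]=[0, 2, 0, 1]
Event 4: LOCAL 1: VV[1][1]++ -> VV[1]=[0, 3, 0, 0]
Event 5: LOCAL 2: VV[2][2]++ -> VV[2]=[0, 1, 3, 0]
Event 6: LOCAL 1: VV[1][1]++ -> VV[1]=[0, 4, 0, 0]
Event 7: SEND 3->0: VV[3][3]++ -> VV[3]=[0, 2, 0, 2], msg_vec=[0, 2, 0, 2]; VV[0]=max(VV[0],msg_vec) then VV[0][0]++ -> VV[0]=[1, 2, 0, 2]
Event 2 stamp: [0, 1, 2, 0]
Event 4 stamp: [0, 3, 0, 0]
[0, 1, 2, 0] <= [0, 3, 0, 0]? False
[0, 3, 0, 0] <= [0, 1, 2, 0]? False
Relation: concurrent

Answer: concurrent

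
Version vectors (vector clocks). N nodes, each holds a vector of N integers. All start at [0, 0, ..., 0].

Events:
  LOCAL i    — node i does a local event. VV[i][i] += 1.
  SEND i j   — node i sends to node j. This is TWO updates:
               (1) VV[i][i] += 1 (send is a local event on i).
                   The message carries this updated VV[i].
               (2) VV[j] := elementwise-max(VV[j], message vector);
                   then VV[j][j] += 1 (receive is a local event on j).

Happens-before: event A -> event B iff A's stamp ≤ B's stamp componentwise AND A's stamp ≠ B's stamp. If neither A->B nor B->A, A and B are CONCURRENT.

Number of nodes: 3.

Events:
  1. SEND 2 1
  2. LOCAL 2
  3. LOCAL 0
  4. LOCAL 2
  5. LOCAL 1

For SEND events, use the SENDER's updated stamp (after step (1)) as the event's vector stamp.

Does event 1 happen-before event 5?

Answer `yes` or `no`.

Answer: yes

Derivation:
Initial: VV[0]=[0, 0, 0]
Initial: VV[1]=[0, 0, 0]
Initial: VV[2]=[0, 0, 0]
Event 1: SEND 2->1: VV[2][2]++ -> VV[2]=[0, 0, 1], msg_vec=[0, 0, 1]; VV[1]=max(VV[1],msg_vec) then VV[1][1]++ -> VV[1]=[0, 1, 1]
Event 2: LOCAL 2: VV[2][2]++ -> VV[2]=[0, 0, 2]
Event 3: LOCAL 0: VV[0][0]++ -> VV[0]=[1, 0, 0]
Event 4: LOCAL 2: VV[2][2]++ -> VV[2]=[0, 0, 3]
Event 5: LOCAL 1: VV[1][1]++ -> VV[1]=[0, 2, 1]
Event 1 stamp: [0, 0, 1]
Event 5 stamp: [0, 2, 1]
[0, 0, 1] <= [0, 2, 1]? True. Equal? False. Happens-before: True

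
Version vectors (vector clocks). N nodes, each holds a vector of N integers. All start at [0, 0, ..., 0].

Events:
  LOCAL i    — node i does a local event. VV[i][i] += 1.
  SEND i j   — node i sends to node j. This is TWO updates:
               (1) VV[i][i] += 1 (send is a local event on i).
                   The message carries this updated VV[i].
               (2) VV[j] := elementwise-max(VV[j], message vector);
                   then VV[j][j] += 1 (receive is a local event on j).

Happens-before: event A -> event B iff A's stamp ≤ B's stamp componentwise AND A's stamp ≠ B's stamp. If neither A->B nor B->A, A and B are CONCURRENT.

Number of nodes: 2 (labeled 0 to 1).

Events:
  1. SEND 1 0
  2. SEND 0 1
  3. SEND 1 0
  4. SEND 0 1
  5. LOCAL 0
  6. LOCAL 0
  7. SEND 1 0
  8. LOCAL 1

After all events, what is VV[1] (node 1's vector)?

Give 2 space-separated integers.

Initial: VV[0]=[0, 0]
Initial: VV[1]=[0, 0]
Event 1: SEND 1->0: VV[1][1]++ -> VV[1]=[0, 1], msg_vec=[0, 1]; VV[0]=max(VV[0],msg_vec) then VV[0][0]++ -> VV[0]=[1, 1]
Event 2: SEND 0->1: VV[0][0]++ -> VV[0]=[2, 1], msg_vec=[2, 1]; VV[1]=max(VV[1],msg_vec) then VV[1][1]++ -> VV[1]=[2, 2]
Event 3: SEND 1->0: VV[1][1]++ -> VV[1]=[2, 3], msg_vec=[2, 3]; VV[0]=max(VV[0],msg_vec) then VV[0][0]++ -> VV[0]=[3, 3]
Event 4: SEND 0->1: VV[0][0]++ -> VV[0]=[4, 3], msg_vec=[4, 3]; VV[1]=max(VV[1],msg_vec) then VV[1][1]++ -> VV[1]=[4, 4]
Event 5: LOCAL 0: VV[0][0]++ -> VV[0]=[5, 3]
Event 6: LOCAL 0: VV[0][0]++ -> VV[0]=[6, 3]
Event 7: SEND 1->0: VV[1][1]++ -> VV[1]=[4, 5], msg_vec=[4, 5]; VV[0]=max(VV[0],msg_vec) then VV[0][0]++ -> VV[0]=[7, 5]
Event 8: LOCAL 1: VV[1][1]++ -> VV[1]=[4, 6]
Final vectors: VV[0]=[7, 5]; VV[1]=[4, 6]

Answer: 4 6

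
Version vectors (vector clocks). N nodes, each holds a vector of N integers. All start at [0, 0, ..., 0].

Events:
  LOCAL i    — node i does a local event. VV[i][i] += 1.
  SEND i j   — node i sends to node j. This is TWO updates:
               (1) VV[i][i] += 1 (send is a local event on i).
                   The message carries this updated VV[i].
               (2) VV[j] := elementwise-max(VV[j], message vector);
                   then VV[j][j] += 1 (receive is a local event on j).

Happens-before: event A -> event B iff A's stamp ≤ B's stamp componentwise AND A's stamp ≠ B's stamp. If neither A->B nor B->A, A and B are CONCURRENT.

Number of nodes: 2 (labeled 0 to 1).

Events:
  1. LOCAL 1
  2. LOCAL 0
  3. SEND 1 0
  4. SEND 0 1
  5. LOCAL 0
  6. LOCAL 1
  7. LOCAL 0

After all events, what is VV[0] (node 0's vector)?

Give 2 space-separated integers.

Initial: VV[0]=[0, 0]
Initial: VV[1]=[0, 0]
Event 1: LOCAL 1: VV[1][1]++ -> VV[1]=[0, 1]
Event 2: LOCAL 0: VV[0][0]++ -> VV[0]=[1, 0]
Event 3: SEND 1->0: VV[1][1]++ -> VV[1]=[0, 2], msg_vec=[0, 2]; VV[0]=max(VV[0],msg_vec) then VV[0][0]++ -> VV[0]=[2, 2]
Event 4: SEND 0->1: VV[0][0]++ -> VV[0]=[3, 2], msg_vec=[3, 2]; VV[1]=max(VV[1],msg_vec) then VV[1][1]++ -> VV[1]=[3, 3]
Event 5: LOCAL 0: VV[0][0]++ -> VV[0]=[4, 2]
Event 6: LOCAL 1: VV[1][1]++ -> VV[1]=[3, 4]
Event 7: LOCAL 0: VV[0][0]++ -> VV[0]=[5, 2]
Final vectors: VV[0]=[5, 2]; VV[1]=[3, 4]

Answer: 5 2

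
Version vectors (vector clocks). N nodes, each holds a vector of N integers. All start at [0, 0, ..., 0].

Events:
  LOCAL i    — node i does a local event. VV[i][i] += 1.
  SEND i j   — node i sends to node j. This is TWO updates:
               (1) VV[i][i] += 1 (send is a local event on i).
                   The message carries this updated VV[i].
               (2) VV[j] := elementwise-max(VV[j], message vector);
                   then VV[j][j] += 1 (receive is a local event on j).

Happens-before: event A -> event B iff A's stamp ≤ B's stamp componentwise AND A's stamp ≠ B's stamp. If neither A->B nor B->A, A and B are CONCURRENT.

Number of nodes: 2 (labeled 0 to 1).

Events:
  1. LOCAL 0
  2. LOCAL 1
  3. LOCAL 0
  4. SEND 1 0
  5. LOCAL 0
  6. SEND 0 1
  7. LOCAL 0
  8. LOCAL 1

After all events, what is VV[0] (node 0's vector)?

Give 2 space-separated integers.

Initial: VV[0]=[0, 0]
Initial: VV[1]=[0, 0]
Event 1: LOCAL 0: VV[0][0]++ -> VV[0]=[1, 0]
Event 2: LOCAL 1: VV[1][1]++ -> VV[1]=[0, 1]
Event 3: LOCAL 0: VV[0][0]++ -> VV[0]=[2, 0]
Event 4: SEND 1->0: VV[1][1]++ -> VV[1]=[0, 2], msg_vec=[0, 2]; VV[0]=max(VV[0],msg_vec) then VV[0][0]++ -> VV[0]=[3, 2]
Event 5: LOCAL 0: VV[0][0]++ -> VV[0]=[4, 2]
Event 6: SEND 0->1: VV[0][0]++ -> VV[0]=[5, 2], msg_vec=[5, 2]; VV[1]=max(VV[1],msg_vec) then VV[1][1]++ -> VV[1]=[5, 3]
Event 7: LOCAL 0: VV[0][0]++ -> VV[0]=[6, 2]
Event 8: LOCAL 1: VV[1][1]++ -> VV[1]=[5, 4]
Final vectors: VV[0]=[6, 2]; VV[1]=[5, 4]

Answer: 6 2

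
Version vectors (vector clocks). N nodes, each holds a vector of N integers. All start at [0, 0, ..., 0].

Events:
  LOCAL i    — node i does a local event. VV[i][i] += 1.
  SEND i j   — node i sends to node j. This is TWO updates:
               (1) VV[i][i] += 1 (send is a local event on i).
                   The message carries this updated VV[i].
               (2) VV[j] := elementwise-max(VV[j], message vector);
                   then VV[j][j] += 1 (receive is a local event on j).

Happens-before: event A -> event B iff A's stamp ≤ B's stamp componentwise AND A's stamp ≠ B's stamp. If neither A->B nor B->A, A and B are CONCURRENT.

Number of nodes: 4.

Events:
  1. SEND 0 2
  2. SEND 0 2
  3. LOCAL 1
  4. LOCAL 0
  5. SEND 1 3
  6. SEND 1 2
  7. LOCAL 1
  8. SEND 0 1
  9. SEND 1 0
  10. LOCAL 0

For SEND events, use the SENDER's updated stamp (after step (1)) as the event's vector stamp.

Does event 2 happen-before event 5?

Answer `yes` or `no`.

Answer: no

Derivation:
Initial: VV[0]=[0, 0, 0, 0]
Initial: VV[1]=[0, 0, 0, 0]
Initial: VV[2]=[0, 0, 0, 0]
Initial: VV[3]=[0, 0, 0, 0]
Event 1: SEND 0->2: VV[0][0]++ -> VV[0]=[1, 0, 0, 0], msg_vec=[1, 0, 0, 0]; VV[2]=max(VV[2],msg_vec) then VV[2][2]++ -> VV[2]=[1, 0, 1, 0]
Event 2: SEND 0->2: VV[0][0]++ -> VV[0]=[2, 0, 0, 0], msg_vec=[2, 0, 0, 0]; VV[2]=max(VV[2],msg_vec) then VV[2][2]++ -> VV[2]=[2, 0, 2, 0]
Event 3: LOCAL 1: VV[1][1]++ -> VV[1]=[0, 1, 0, 0]
Event 4: LOCAL 0: VV[0][0]++ -> VV[0]=[3, 0, 0, 0]
Event 5: SEND 1->3: VV[1][1]++ -> VV[1]=[0, 2, 0, 0], msg_vec=[0, 2, 0, 0]; VV[3]=max(VV[3],msg_vec) then VV[3][3]++ -> VV[3]=[0, 2, 0, 1]
Event 6: SEND 1->2: VV[1][1]++ -> VV[1]=[0, 3, 0, 0], msg_vec=[0, 3, 0, 0]; VV[2]=max(VV[2],msg_vec) then VV[2][2]++ -> VV[2]=[2, 3, 3, 0]
Event 7: LOCAL 1: VV[1][1]++ -> VV[1]=[0, 4, 0, 0]
Event 8: SEND 0->1: VV[0][0]++ -> VV[0]=[4, 0, 0, 0], msg_vec=[4, 0, 0, 0]; VV[1]=max(VV[1],msg_vec) then VV[1][1]++ -> VV[1]=[4, 5, 0, 0]
Event 9: SEND 1->0: VV[1][1]++ -> VV[1]=[4, 6, 0, 0], msg_vec=[4, 6, 0, 0]; VV[0]=max(VV[0],msg_vec) then VV[0][0]++ -> VV[0]=[5, 6, 0, 0]
Event 10: LOCAL 0: VV[0][0]++ -> VV[0]=[6, 6, 0, 0]
Event 2 stamp: [2, 0, 0, 0]
Event 5 stamp: [0, 2, 0, 0]
[2, 0, 0, 0] <= [0, 2, 0, 0]? False. Equal? False. Happens-before: False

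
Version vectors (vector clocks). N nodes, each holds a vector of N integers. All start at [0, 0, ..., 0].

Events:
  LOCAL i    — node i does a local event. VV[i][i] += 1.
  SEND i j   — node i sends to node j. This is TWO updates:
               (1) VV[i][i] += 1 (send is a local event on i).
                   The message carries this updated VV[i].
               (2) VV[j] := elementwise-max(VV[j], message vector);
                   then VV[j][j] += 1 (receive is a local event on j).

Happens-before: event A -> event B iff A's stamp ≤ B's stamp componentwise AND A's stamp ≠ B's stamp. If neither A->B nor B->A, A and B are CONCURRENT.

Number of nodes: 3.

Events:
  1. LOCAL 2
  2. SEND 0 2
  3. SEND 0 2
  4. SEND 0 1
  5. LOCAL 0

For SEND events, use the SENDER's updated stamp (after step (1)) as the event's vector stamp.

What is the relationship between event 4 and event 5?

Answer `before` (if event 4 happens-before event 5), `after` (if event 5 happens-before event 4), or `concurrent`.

Answer: before

Derivation:
Initial: VV[0]=[0, 0, 0]
Initial: VV[1]=[0, 0, 0]
Initial: VV[2]=[0, 0, 0]
Event 1: LOCAL 2: VV[2][2]++ -> VV[2]=[0, 0, 1]
Event 2: SEND 0->2: VV[0][0]++ -> VV[0]=[1, 0, 0], msg_vec=[1, 0, 0]; VV[2]=max(VV[2],msg_vec) then VV[2][2]++ -> VV[2]=[1, 0, 2]
Event 3: SEND 0->2: VV[0][0]++ -> VV[0]=[2, 0, 0], msg_vec=[2, 0, 0]; VV[2]=max(VV[2],msg_vec) then VV[2][2]++ -> VV[2]=[2, 0, 3]
Event 4: SEND 0->1: VV[0][0]++ -> VV[0]=[3, 0, 0], msg_vec=[3, 0, 0]; VV[1]=max(VV[1],msg_vec) then VV[1][1]++ -> VV[1]=[3, 1, 0]
Event 5: LOCAL 0: VV[0][0]++ -> VV[0]=[4, 0, 0]
Event 4 stamp: [3, 0, 0]
Event 5 stamp: [4, 0, 0]
[3, 0, 0] <= [4, 0, 0]? True
[4, 0, 0] <= [3, 0, 0]? False
Relation: before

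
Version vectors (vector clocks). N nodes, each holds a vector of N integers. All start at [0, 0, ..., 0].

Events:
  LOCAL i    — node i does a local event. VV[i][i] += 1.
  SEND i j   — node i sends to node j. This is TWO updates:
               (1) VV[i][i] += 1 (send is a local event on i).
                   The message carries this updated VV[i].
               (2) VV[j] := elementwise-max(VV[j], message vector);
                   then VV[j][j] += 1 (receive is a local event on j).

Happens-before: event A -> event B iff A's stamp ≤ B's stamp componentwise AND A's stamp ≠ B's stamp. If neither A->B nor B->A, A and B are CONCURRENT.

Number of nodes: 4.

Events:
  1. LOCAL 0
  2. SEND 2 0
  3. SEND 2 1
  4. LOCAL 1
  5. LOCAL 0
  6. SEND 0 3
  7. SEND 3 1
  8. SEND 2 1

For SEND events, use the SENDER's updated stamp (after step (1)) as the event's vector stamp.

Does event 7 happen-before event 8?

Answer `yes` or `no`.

Answer: no

Derivation:
Initial: VV[0]=[0, 0, 0, 0]
Initial: VV[1]=[0, 0, 0, 0]
Initial: VV[2]=[0, 0, 0, 0]
Initial: VV[3]=[0, 0, 0, 0]
Event 1: LOCAL 0: VV[0][0]++ -> VV[0]=[1, 0, 0, 0]
Event 2: SEND 2->0: VV[2][2]++ -> VV[2]=[0, 0, 1, 0], msg_vec=[0, 0, 1, 0]; VV[0]=max(VV[0],msg_vec) then VV[0][0]++ -> VV[0]=[2, 0, 1, 0]
Event 3: SEND 2->1: VV[2][2]++ -> VV[2]=[0, 0, 2, 0], msg_vec=[0, 0, 2, 0]; VV[1]=max(VV[1],msg_vec) then VV[1][1]++ -> VV[1]=[0, 1, 2, 0]
Event 4: LOCAL 1: VV[1][1]++ -> VV[1]=[0, 2, 2, 0]
Event 5: LOCAL 0: VV[0][0]++ -> VV[0]=[3, 0, 1, 0]
Event 6: SEND 0->3: VV[0][0]++ -> VV[0]=[4, 0, 1, 0], msg_vec=[4, 0, 1, 0]; VV[3]=max(VV[3],msg_vec) then VV[3][3]++ -> VV[3]=[4, 0, 1, 1]
Event 7: SEND 3->1: VV[3][3]++ -> VV[3]=[4, 0, 1, 2], msg_vec=[4, 0, 1, 2]; VV[1]=max(VV[1],msg_vec) then VV[1][1]++ -> VV[1]=[4, 3, 2, 2]
Event 8: SEND 2->1: VV[2][2]++ -> VV[2]=[0, 0, 3, 0], msg_vec=[0, 0, 3, 0]; VV[1]=max(VV[1],msg_vec) then VV[1][1]++ -> VV[1]=[4, 4, 3, 2]
Event 7 stamp: [4, 0, 1, 2]
Event 8 stamp: [0, 0, 3, 0]
[4, 0, 1, 2] <= [0, 0, 3, 0]? False. Equal? False. Happens-before: False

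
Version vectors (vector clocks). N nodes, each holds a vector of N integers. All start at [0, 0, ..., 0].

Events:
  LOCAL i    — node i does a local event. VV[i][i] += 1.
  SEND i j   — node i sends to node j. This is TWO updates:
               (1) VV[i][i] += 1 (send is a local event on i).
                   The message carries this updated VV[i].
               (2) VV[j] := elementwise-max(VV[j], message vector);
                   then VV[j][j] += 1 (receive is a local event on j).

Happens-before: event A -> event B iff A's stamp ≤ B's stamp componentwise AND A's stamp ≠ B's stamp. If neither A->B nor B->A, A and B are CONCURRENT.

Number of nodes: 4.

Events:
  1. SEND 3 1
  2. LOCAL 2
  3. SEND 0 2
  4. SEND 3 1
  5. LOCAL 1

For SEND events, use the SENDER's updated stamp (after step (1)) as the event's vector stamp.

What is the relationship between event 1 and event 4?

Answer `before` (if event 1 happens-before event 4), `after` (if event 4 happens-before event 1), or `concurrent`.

Answer: before

Derivation:
Initial: VV[0]=[0, 0, 0, 0]
Initial: VV[1]=[0, 0, 0, 0]
Initial: VV[2]=[0, 0, 0, 0]
Initial: VV[3]=[0, 0, 0, 0]
Event 1: SEND 3->1: VV[3][3]++ -> VV[3]=[0, 0, 0, 1], msg_vec=[0, 0, 0, 1]; VV[1]=max(VV[1],msg_vec) then VV[1][1]++ -> VV[1]=[0, 1, 0, 1]
Event 2: LOCAL 2: VV[2][2]++ -> VV[2]=[0, 0, 1, 0]
Event 3: SEND 0->2: VV[0][0]++ -> VV[0]=[1, 0, 0, 0], msg_vec=[1, 0, 0, 0]; VV[2]=max(VV[2],msg_vec) then VV[2][2]++ -> VV[2]=[1, 0, 2, 0]
Event 4: SEND 3->1: VV[3][3]++ -> VV[3]=[0, 0, 0, 2], msg_vec=[0, 0, 0, 2]; VV[1]=max(VV[1],msg_vec) then VV[1][1]++ -> VV[1]=[0, 2, 0, 2]
Event 5: LOCAL 1: VV[1][1]++ -> VV[1]=[0, 3, 0, 2]
Event 1 stamp: [0, 0, 0, 1]
Event 4 stamp: [0, 0, 0, 2]
[0, 0, 0, 1] <= [0, 0, 0, 2]? True
[0, 0, 0, 2] <= [0, 0, 0, 1]? False
Relation: before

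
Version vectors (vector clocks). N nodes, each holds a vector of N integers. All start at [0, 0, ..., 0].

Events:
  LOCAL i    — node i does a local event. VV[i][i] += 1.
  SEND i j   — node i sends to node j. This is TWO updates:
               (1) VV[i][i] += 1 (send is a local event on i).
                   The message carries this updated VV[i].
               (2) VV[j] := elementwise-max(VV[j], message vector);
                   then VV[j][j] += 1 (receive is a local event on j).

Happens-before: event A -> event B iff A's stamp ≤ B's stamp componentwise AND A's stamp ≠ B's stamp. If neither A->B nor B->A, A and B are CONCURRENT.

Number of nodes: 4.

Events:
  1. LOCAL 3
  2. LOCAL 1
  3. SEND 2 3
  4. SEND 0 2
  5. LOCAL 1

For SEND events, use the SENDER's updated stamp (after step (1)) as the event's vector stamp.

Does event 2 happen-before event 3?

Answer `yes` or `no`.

Answer: no

Derivation:
Initial: VV[0]=[0, 0, 0, 0]
Initial: VV[1]=[0, 0, 0, 0]
Initial: VV[2]=[0, 0, 0, 0]
Initial: VV[3]=[0, 0, 0, 0]
Event 1: LOCAL 3: VV[3][3]++ -> VV[3]=[0, 0, 0, 1]
Event 2: LOCAL 1: VV[1][1]++ -> VV[1]=[0, 1, 0, 0]
Event 3: SEND 2->3: VV[2][2]++ -> VV[2]=[0, 0, 1, 0], msg_vec=[0, 0, 1, 0]; VV[3]=max(VV[3],msg_vec) then VV[3][3]++ -> VV[3]=[0, 0, 1, 2]
Event 4: SEND 0->2: VV[0][0]++ -> VV[0]=[1, 0, 0, 0], msg_vec=[1, 0, 0, 0]; VV[2]=max(VV[2],msg_vec) then VV[2][2]++ -> VV[2]=[1, 0, 2, 0]
Event 5: LOCAL 1: VV[1][1]++ -> VV[1]=[0, 2, 0, 0]
Event 2 stamp: [0, 1, 0, 0]
Event 3 stamp: [0, 0, 1, 0]
[0, 1, 0, 0] <= [0, 0, 1, 0]? False. Equal? False. Happens-before: False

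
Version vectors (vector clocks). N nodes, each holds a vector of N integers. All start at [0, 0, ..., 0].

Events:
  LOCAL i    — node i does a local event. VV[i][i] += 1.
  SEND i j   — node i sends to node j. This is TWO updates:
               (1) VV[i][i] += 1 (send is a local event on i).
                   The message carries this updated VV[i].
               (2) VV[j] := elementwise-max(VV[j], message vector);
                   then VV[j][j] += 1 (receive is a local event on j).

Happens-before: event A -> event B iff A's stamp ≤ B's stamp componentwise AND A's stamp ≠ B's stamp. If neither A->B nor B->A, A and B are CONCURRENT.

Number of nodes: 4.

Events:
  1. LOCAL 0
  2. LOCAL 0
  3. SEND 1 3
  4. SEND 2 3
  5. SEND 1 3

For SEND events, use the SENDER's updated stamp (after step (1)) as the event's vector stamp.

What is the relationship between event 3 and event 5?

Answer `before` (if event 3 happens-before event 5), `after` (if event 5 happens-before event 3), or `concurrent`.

Initial: VV[0]=[0, 0, 0, 0]
Initial: VV[1]=[0, 0, 0, 0]
Initial: VV[2]=[0, 0, 0, 0]
Initial: VV[3]=[0, 0, 0, 0]
Event 1: LOCAL 0: VV[0][0]++ -> VV[0]=[1, 0, 0, 0]
Event 2: LOCAL 0: VV[0][0]++ -> VV[0]=[2, 0, 0, 0]
Event 3: SEND 1->3: VV[1][1]++ -> VV[1]=[0, 1, 0, 0], msg_vec=[0, 1, 0, 0]; VV[3]=max(VV[3],msg_vec) then VV[3][3]++ -> VV[3]=[0, 1, 0, 1]
Event 4: SEND 2->3: VV[2][2]++ -> VV[2]=[0, 0, 1, 0], msg_vec=[0, 0, 1, 0]; VV[3]=max(VV[3],msg_vec) then VV[3][3]++ -> VV[3]=[0, 1, 1, 2]
Event 5: SEND 1->3: VV[1][1]++ -> VV[1]=[0, 2, 0, 0], msg_vec=[0, 2, 0, 0]; VV[3]=max(VV[3],msg_vec) then VV[3][3]++ -> VV[3]=[0, 2, 1, 3]
Event 3 stamp: [0, 1, 0, 0]
Event 5 stamp: [0, 2, 0, 0]
[0, 1, 0, 0] <= [0, 2, 0, 0]? True
[0, 2, 0, 0] <= [0, 1, 0, 0]? False
Relation: before

Answer: before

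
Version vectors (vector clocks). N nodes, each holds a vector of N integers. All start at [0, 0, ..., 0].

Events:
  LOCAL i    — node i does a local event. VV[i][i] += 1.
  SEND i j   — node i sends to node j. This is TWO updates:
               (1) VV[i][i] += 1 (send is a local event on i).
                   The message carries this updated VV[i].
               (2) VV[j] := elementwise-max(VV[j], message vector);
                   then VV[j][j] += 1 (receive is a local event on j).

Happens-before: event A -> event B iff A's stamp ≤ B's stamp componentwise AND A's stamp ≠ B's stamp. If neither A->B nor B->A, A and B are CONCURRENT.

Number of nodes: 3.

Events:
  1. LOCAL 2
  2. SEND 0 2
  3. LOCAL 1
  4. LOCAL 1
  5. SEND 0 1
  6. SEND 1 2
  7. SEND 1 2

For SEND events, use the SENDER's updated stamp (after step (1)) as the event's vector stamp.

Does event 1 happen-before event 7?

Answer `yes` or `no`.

Answer: no

Derivation:
Initial: VV[0]=[0, 0, 0]
Initial: VV[1]=[0, 0, 0]
Initial: VV[2]=[0, 0, 0]
Event 1: LOCAL 2: VV[2][2]++ -> VV[2]=[0, 0, 1]
Event 2: SEND 0->2: VV[0][0]++ -> VV[0]=[1, 0, 0], msg_vec=[1, 0, 0]; VV[2]=max(VV[2],msg_vec) then VV[2][2]++ -> VV[2]=[1, 0, 2]
Event 3: LOCAL 1: VV[1][1]++ -> VV[1]=[0, 1, 0]
Event 4: LOCAL 1: VV[1][1]++ -> VV[1]=[0, 2, 0]
Event 5: SEND 0->1: VV[0][0]++ -> VV[0]=[2, 0, 0], msg_vec=[2, 0, 0]; VV[1]=max(VV[1],msg_vec) then VV[1][1]++ -> VV[1]=[2, 3, 0]
Event 6: SEND 1->2: VV[1][1]++ -> VV[1]=[2, 4, 0], msg_vec=[2, 4, 0]; VV[2]=max(VV[2],msg_vec) then VV[2][2]++ -> VV[2]=[2, 4, 3]
Event 7: SEND 1->2: VV[1][1]++ -> VV[1]=[2, 5, 0], msg_vec=[2, 5, 0]; VV[2]=max(VV[2],msg_vec) then VV[2][2]++ -> VV[2]=[2, 5, 4]
Event 1 stamp: [0, 0, 1]
Event 7 stamp: [2, 5, 0]
[0, 0, 1] <= [2, 5, 0]? False. Equal? False. Happens-before: False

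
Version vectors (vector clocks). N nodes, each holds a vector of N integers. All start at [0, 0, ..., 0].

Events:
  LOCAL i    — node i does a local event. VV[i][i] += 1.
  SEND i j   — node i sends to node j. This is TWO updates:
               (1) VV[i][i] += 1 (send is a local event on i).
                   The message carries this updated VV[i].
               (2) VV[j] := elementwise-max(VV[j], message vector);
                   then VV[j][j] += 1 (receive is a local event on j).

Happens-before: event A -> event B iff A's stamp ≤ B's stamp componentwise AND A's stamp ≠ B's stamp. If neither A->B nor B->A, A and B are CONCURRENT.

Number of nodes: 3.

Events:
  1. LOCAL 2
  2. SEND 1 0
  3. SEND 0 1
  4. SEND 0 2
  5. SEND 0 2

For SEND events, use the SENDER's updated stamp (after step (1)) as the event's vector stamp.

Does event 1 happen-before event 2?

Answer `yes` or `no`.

Answer: no

Derivation:
Initial: VV[0]=[0, 0, 0]
Initial: VV[1]=[0, 0, 0]
Initial: VV[2]=[0, 0, 0]
Event 1: LOCAL 2: VV[2][2]++ -> VV[2]=[0, 0, 1]
Event 2: SEND 1->0: VV[1][1]++ -> VV[1]=[0, 1, 0], msg_vec=[0, 1, 0]; VV[0]=max(VV[0],msg_vec) then VV[0][0]++ -> VV[0]=[1, 1, 0]
Event 3: SEND 0->1: VV[0][0]++ -> VV[0]=[2, 1, 0], msg_vec=[2, 1, 0]; VV[1]=max(VV[1],msg_vec) then VV[1][1]++ -> VV[1]=[2, 2, 0]
Event 4: SEND 0->2: VV[0][0]++ -> VV[0]=[3, 1, 0], msg_vec=[3, 1, 0]; VV[2]=max(VV[2],msg_vec) then VV[2][2]++ -> VV[2]=[3, 1, 2]
Event 5: SEND 0->2: VV[0][0]++ -> VV[0]=[4, 1, 0], msg_vec=[4, 1, 0]; VV[2]=max(VV[2],msg_vec) then VV[2][2]++ -> VV[2]=[4, 1, 3]
Event 1 stamp: [0, 0, 1]
Event 2 stamp: [0, 1, 0]
[0, 0, 1] <= [0, 1, 0]? False. Equal? False. Happens-before: False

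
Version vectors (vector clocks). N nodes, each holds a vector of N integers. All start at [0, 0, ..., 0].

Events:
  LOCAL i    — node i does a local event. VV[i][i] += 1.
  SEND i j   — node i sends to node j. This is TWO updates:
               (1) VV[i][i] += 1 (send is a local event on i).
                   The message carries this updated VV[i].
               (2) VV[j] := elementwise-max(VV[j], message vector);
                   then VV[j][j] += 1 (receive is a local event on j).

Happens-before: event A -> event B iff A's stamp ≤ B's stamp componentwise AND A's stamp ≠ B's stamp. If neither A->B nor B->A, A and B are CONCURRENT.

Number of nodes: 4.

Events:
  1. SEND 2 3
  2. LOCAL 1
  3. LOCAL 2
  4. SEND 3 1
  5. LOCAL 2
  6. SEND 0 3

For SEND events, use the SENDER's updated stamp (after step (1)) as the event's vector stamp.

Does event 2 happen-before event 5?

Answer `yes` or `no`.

Initial: VV[0]=[0, 0, 0, 0]
Initial: VV[1]=[0, 0, 0, 0]
Initial: VV[2]=[0, 0, 0, 0]
Initial: VV[3]=[0, 0, 0, 0]
Event 1: SEND 2->3: VV[2][2]++ -> VV[2]=[0, 0, 1, 0], msg_vec=[0, 0, 1, 0]; VV[3]=max(VV[3],msg_vec) then VV[3][3]++ -> VV[3]=[0, 0, 1, 1]
Event 2: LOCAL 1: VV[1][1]++ -> VV[1]=[0, 1, 0, 0]
Event 3: LOCAL 2: VV[2][2]++ -> VV[2]=[0, 0, 2, 0]
Event 4: SEND 3->1: VV[3][3]++ -> VV[3]=[0, 0, 1, 2], msg_vec=[0, 0, 1, 2]; VV[1]=max(VV[1],msg_vec) then VV[1][1]++ -> VV[1]=[0, 2, 1, 2]
Event 5: LOCAL 2: VV[2][2]++ -> VV[2]=[0, 0, 3, 0]
Event 6: SEND 0->3: VV[0][0]++ -> VV[0]=[1, 0, 0, 0], msg_vec=[1, 0, 0, 0]; VV[3]=max(VV[3],msg_vec) then VV[3][3]++ -> VV[3]=[1, 0, 1, 3]
Event 2 stamp: [0, 1, 0, 0]
Event 5 stamp: [0, 0, 3, 0]
[0, 1, 0, 0] <= [0, 0, 3, 0]? False. Equal? False. Happens-before: False

Answer: no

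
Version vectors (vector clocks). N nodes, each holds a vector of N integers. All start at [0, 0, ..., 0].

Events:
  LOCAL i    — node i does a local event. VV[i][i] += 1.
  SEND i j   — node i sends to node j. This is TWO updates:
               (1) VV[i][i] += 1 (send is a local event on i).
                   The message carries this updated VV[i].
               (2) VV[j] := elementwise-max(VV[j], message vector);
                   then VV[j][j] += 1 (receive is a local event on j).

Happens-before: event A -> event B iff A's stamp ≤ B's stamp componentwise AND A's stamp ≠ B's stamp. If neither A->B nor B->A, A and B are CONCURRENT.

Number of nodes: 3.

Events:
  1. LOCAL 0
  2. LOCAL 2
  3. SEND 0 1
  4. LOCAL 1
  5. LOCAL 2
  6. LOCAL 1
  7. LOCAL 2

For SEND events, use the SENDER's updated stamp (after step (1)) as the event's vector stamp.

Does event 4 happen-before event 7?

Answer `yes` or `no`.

Initial: VV[0]=[0, 0, 0]
Initial: VV[1]=[0, 0, 0]
Initial: VV[2]=[0, 0, 0]
Event 1: LOCAL 0: VV[0][0]++ -> VV[0]=[1, 0, 0]
Event 2: LOCAL 2: VV[2][2]++ -> VV[2]=[0, 0, 1]
Event 3: SEND 0->1: VV[0][0]++ -> VV[0]=[2, 0, 0], msg_vec=[2, 0, 0]; VV[1]=max(VV[1],msg_vec) then VV[1][1]++ -> VV[1]=[2, 1, 0]
Event 4: LOCAL 1: VV[1][1]++ -> VV[1]=[2, 2, 0]
Event 5: LOCAL 2: VV[2][2]++ -> VV[2]=[0, 0, 2]
Event 6: LOCAL 1: VV[1][1]++ -> VV[1]=[2, 3, 0]
Event 7: LOCAL 2: VV[2][2]++ -> VV[2]=[0, 0, 3]
Event 4 stamp: [2, 2, 0]
Event 7 stamp: [0, 0, 3]
[2, 2, 0] <= [0, 0, 3]? False. Equal? False. Happens-before: False

Answer: no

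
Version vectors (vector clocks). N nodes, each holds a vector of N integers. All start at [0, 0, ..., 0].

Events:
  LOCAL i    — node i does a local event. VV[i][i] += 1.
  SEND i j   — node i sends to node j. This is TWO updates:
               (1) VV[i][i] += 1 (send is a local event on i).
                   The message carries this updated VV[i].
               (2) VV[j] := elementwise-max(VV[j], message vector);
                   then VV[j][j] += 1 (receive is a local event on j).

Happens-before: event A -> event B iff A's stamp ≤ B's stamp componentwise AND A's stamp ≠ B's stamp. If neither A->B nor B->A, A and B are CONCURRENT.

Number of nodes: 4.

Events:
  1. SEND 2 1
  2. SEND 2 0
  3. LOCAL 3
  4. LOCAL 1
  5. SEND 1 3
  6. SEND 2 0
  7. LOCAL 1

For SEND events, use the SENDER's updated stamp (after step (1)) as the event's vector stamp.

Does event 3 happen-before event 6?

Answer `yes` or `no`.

Answer: no

Derivation:
Initial: VV[0]=[0, 0, 0, 0]
Initial: VV[1]=[0, 0, 0, 0]
Initial: VV[2]=[0, 0, 0, 0]
Initial: VV[3]=[0, 0, 0, 0]
Event 1: SEND 2->1: VV[2][2]++ -> VV[2]=[0, 0, 1, 0], msg_vec=[0, 0, 1, 0]; VV[1]=max(VV[1],msg_vec) then VV[1][1]++ -> VV[1]=[0, 1, 1, 0]
Event 2: SEND 2->0: VV[2][2]++ -> VV[2]=[0, 0, 2, 0], msg_vec=[0, 0, 2, 0]; VV[0]=max(VV[0],msg_vec) then VV[0][0]++ -> VV[0]=[1, 0, 2, 0]
Event 3: LOCAL 3: VV[3][3]++ -> VV[3]=[0, 0, 0, 1]
Event 4: LOCAL 1: VV[1][1]++ -> VV[1]=[0, 2, 1, 0]
Event 5: SEND 1->3: VV[1][1]++ -> VV[1]=[0, 3, 1, 0], msg_vec=[0, 3, 1, 0]; VV[3]=max(VV[3],msg_vec) then VV[3][3]++ -> VV[3]=[0, 3, 1, 2]
Event 6: SEND 2->0: VV[2][2]++ -> VV[2]=[0, 0, 3, 0], msg_vec=[0, 0, 3, 0]; VV[0]=max(VV[0],msg_vec) then VV[0][0]++ -> VV[0]=[2, 0, 3, 0]
Event 7: LOCAL 1: VV[1][1]++ -> VV[1]=[0, 4, 1, 0]
Event 3 stamp: [0, 0, 0, 1]
Event 6 stamp: [0, 0, 3, 0]
[0, 0, 0, 1] <= [0, 0, 3, 0]? False. Equal? False. Happens-before: False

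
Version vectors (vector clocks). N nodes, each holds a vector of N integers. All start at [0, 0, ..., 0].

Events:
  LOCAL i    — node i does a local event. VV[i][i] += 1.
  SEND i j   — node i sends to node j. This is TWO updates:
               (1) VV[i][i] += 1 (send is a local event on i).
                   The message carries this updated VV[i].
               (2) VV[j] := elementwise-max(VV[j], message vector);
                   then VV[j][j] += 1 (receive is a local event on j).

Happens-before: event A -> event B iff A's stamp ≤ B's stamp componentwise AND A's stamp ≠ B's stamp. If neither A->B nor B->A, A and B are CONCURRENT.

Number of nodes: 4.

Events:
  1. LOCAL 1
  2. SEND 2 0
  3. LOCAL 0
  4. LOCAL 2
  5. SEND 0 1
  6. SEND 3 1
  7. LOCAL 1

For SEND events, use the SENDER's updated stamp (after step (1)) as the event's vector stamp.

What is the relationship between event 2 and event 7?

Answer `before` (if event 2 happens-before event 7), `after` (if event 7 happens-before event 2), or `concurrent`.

Answer: before

Derivation:
Initial: VV[0]=[0, 0, 0, 0]
Initial: VV[1]=[0, 0, 0, 0]
Initial: VV[2]=[0, 0, 0, 0]
Initial: VV[3]=[0, 0, 0, 0]
Event 1: LOCAL 1: VV[1][1]++ -> VV[1]=[0, 1, 0, 0]
Event 2: SEND 2->0: VV[2][2]++ -> VV[2]=[0, 0, 1, 0], msg_vec=[0, 0, 1, 0]; VV[0]=max(VV[0],msg_vec) then VV[0][0]++ -> VV[0]=[1, 0, 1, 0]
Event 3: LOCAL 0: VV[0][0]++ -> VV[0]=[2, 0, 1, 0]
Event 4: LOCAL 2: VV[2][2]++ -> VV[2]=[0, 0, 2, 0]
Event 5: SEND 0->1: VV[0][0]++ -> VV[0]=[3, 0, 1, 0], msg_vec=[3, 0, 1, 0]; VV[1]=max(VV[1],msg_vec) then VV[1][1]++ -> VV[1]=[3, 2, 1, 0]
Event 6: SEND 3->1: VV[3][3]++ -> VV[3]=[0, 0, 0, 1], msg_vec=[0, 0, 0, 1]; VV[1]=max(VV[1],msg_vec) then VV[1][1]++ -> VV[1]=[3, 3, 1, 1]
Event 7: LOCAL 1: VV[1][1]++ -> VV[1]=[3, 4, 1, 1]
Event 2 stamp: [0, 0, 1, 0]
Event 7 stamp: [3, 4, 1, 1]
[0, 0, 1, 0] <= [3, 4, 1, 1]? True
[3, 4, 1, 1] <= [0, 0, 1, 0]? False
Relation: before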